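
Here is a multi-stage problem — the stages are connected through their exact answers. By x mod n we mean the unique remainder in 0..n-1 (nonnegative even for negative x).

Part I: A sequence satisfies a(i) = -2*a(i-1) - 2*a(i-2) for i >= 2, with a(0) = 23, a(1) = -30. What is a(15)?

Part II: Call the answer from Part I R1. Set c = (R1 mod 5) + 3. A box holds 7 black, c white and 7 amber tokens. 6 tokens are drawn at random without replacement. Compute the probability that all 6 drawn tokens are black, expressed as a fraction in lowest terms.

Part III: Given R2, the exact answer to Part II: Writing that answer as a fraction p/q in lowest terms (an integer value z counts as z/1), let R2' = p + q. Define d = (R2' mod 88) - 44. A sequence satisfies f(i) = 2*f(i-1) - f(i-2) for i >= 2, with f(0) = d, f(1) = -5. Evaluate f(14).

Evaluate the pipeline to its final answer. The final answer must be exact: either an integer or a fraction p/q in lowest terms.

437

Part I: a(2) = -2*(-30) - 2*(23) = 14; iterating: a(2)=14, a(3)=32, a(4)=-92, a(5)=120, a(6)=-56, a(7)=-128, a(8)=368, a(9)=-480, a(10)=224, a(11)=512, a(12)=-1472, a(13)=1920, a(14)=-896, a(15)=-2048; answer -2048
Part II: R1 = -2048; c = 5; total draws C(19,6) = 27132; favorable C(7,6) = 7; P = 1/3876; answer 1/3876
Part III: R2 = 1/3876; threaded value p + q = 3877; d = -39; f(2) = 2*(-5) - 1*(-39) = 29; iterating: f(2)=29, f(3)=63, f(4)=97, f(5)=131, f(6)=165, f(7)=199, f(8)=233, f(9)=267, f(10)=301, f(11)=335, f(12)=369, f(13)=403, f(14)=437; answer 437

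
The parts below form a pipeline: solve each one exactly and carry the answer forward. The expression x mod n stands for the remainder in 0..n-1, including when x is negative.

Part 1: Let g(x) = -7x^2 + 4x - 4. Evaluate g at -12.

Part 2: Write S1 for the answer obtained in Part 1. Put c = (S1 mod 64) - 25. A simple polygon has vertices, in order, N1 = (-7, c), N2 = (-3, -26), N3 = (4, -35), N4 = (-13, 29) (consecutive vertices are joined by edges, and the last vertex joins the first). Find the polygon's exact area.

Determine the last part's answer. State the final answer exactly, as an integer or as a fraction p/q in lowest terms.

Part 1: -7*(-12)^2 + 4*(-12)^1 - 4 = (-1008) + (-48) + (-4) = -1060; answer -1060
Part 2: S1 = -1060; c = 3; cross terms: (-7*-26 - -3*3)=191, (-3*-35 - 4*-26)=209, (4*29 - -13*-35)=-339, (-13*3 - -7*29)=164; twice the area = |225| = 225; area = 225/2; answer 225/2

225/2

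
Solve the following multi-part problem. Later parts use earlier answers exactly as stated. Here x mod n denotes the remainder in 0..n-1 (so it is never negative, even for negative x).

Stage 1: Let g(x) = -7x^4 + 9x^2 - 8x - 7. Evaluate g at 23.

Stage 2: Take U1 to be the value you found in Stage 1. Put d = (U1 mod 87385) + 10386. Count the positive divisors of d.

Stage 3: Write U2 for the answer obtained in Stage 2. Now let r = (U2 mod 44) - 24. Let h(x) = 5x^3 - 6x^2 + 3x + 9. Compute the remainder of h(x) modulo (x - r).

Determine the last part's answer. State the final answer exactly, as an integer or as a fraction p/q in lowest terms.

Stage 1: -7*(23)^4 + 9*(23)^2 - 8*(23)^1 - 7 = (-1958887) + (4761) + (-184) + (-7) = -1954317; answer -1954317
Stage 2: U1 = -1954317; d = 65924; 65924 = 2^2 * 16481; number of divisors = (2+1) * (1+1) = 6; answer 6
Stage 3: U2 = 6; r = -18; remainder = value at the root: 5*(-18)^3 - 6*(-18)^2 + 3*(-18)^1 + 9 = (-29160) + (-1944) + (-54) + (9) = -31149; answer -31149

-31149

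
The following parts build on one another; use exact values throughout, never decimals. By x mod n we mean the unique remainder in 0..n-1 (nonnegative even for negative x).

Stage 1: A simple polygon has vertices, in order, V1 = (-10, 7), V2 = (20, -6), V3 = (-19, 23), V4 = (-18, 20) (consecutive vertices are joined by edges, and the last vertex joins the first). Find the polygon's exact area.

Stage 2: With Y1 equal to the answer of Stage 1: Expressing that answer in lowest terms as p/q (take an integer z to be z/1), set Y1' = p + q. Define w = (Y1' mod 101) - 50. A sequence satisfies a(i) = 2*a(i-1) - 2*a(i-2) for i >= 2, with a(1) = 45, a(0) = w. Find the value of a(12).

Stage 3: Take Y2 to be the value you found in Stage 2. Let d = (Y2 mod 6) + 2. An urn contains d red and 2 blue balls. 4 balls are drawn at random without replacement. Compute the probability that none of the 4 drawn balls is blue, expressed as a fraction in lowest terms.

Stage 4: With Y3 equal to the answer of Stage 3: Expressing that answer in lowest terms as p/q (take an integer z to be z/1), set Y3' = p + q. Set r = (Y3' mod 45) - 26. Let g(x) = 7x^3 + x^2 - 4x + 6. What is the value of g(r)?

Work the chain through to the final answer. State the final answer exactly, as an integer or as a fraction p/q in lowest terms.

-6854

Stage 1: cross terms: (-10*-6 - 20*7)=-80, (20*23 - -19*-6)=346, (-19*20 - -18*23)=34, (-18*7 - -10*20)=74; twice the area = |374| = 374; area = 187; answer 187
Stage 2: Y1 = 187; threaded value p + q = 188; w = 37; a(2) = 2*(45) - 2*(37) = 16; iterating: a(2)=16, a(3)=-58, a(4)=-148, a(5)=-180, a(6)=-64, a(7)=232, a(8)=592, a(9)=720, a(10)=256, a(11)=-928, a(12)=-2368; answer -2368
Stage 3: Y2 = -2368; d = 4; total draws C(6,4) = 15; favorable C(4,4) = 1; P = 1/15; answer 1/15
Stage 4: Y3 = 1/15; threaded value p + q = 16; r = -10; 7*(-10)^3 + 1*(-10)^2 - 4*(-10)^1 + 6 = (-7000) + (100) + (40) + (6) = -6854; answer -6854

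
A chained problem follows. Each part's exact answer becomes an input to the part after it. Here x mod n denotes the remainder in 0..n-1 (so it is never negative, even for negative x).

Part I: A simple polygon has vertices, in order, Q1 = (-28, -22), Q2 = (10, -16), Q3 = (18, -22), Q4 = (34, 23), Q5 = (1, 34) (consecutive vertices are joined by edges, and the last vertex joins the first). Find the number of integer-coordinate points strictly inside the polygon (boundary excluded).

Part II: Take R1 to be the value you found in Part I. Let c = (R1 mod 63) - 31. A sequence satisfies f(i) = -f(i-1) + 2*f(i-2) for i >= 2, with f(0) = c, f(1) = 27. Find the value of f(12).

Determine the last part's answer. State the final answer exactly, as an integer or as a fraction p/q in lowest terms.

Part I: cross terms: (-28*-16 - 10*-22)=668, (10*-22 - 18*-16)=68, (18*23 - 34*-22)=1162, (34*34 - 1*23)=1133, (1*-22 - -28*34)=930; twice the area = |3961| = 3961; area = 3961/2; boundary points = 2 + 2 + 1 + 11 + 1 = 17; strictly interior points = area - boundary/2 + 1 = 1973; answer 1973
Part II: R1 = 1973; c = -11; f(2) = -1*(27) + 2*(-11) = -49; iterating: f(2)=-49, f(3)=103, f(4)=-201, f(5)=407, f(6)=-809, f(7)=1623, f(8)=-3241, f(9)=6487, f(10)=-12969, f(11)=25943, f(12)=-51881; answer -51881

-51881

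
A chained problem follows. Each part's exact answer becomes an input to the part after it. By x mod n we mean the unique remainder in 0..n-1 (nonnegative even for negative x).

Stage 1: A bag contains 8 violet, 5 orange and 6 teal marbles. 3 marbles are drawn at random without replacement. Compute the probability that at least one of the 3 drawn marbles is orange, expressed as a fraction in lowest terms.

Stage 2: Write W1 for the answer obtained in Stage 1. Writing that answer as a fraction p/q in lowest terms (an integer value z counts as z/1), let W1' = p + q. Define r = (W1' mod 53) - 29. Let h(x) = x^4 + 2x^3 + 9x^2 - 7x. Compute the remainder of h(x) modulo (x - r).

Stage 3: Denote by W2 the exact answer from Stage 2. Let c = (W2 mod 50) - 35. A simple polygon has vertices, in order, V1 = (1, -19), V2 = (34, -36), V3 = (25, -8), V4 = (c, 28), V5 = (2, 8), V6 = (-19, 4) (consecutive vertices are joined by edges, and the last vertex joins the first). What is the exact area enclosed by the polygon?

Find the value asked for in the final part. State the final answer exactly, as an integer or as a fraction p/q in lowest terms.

Stage 1: total draws C(19,3) = 969; complement C(14,3) = 364; favorable 969 - 364 = 605; P = 605/969; answer 605/969
Stage 2: W1 = 605/969; threaded value p + q = 1574; r = 8; remainder = value at the root: 1*(8)^4 + 2*(8)^3 + 9*(8)^2 - 7*(8)^1 = (4096) + (1024) + (576) + (-56) = 5640; answer 5640
Stage 3: W2 = 5640; c = 5; cross terms: (1*-36 - 34*-19)=610, (34*-8 - 25*-36)=628, (25*28 - 5*-8)=740, (5*8 - 2*28)=-16, (2*4 - -19*8)=160, (-19*-19 - 1*4)=357; twice the area = |2479| = 2479; area = 2479/2; answer 2479/2

2479/2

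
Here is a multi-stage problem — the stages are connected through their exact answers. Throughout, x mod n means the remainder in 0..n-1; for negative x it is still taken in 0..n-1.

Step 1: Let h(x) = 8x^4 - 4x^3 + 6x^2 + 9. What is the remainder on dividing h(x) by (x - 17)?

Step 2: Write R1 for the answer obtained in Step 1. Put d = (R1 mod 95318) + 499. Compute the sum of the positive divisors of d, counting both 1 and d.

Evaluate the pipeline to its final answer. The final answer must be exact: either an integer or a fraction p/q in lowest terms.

156240

Step 1: remainder = value at the root: 8*(17)^4 - 4*(17)^3 + 6*(17)^2 + 9 = (668168) + (-19652) + (1734) + (9) = 650259; answer 650259
Step 2: R1 = 650259; d = 78850; 78850 = 2 * 5^2 * 19 * 83; sigma = (1 + 2) * (1 + 5 + 25) * (1 + 19) * (1 + 83) = 3 * 31 * 20 * 84 = 156240; answer 156240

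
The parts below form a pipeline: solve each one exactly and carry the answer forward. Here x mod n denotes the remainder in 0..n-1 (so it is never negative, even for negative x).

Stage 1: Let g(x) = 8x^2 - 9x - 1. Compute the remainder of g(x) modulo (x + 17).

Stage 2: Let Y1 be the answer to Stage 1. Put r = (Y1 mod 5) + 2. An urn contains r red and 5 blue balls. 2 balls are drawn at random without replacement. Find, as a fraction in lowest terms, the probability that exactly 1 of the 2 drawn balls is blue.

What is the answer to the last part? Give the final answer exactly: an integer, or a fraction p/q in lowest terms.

6/11

Stage 1: remainder = value at the root: 8*(-17)^2 - 9*(-17)^1 - 1 = (2312) + (153) + (-1) = 2464; answer 2464
Stage 2: Y1 = 2464; r = 6; total draws C(11,2) = 55; favorable C(5,1)*C(6,1) = 30; P = 6/11; answer 6/11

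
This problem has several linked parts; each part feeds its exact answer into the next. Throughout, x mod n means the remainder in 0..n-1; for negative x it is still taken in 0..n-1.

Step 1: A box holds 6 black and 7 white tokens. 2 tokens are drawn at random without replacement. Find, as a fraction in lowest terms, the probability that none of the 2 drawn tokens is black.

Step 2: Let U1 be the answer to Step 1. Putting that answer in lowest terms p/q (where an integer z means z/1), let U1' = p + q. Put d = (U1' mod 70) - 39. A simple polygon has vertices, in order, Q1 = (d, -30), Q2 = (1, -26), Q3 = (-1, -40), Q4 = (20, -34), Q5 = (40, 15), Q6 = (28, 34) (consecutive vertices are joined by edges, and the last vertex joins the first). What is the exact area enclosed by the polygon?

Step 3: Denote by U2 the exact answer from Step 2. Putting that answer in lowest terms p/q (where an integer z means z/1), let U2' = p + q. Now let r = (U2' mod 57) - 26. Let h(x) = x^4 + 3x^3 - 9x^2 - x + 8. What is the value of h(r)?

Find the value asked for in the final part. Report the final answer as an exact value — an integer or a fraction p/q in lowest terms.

Step 1: total draws C(13,2) = 78; favorable C(7,2) = 21; P = 7/26; answer 7/26
Step 2: U1 = 7/26; threaded value p + q = 33; d = -6; cross terms: (-6*-26 - 1*-30)=186, (1*-40 - -1*-26)=-66, (-1*-34 - 20*-40)=834, (20*15 - 40*-34)=1660, (40*34 - 28*15)=940, (28*-30 - -6*34)=-636; twice the area = |2918| = 2918; area = 1459; answer 1459
Step 3: U2 = 1459; threaded value p + q = 1460; r = 9; 1*(9)^4 + 3*(9)^3 - 9*(9)^2 - 1*(9)^1 + 8 = (6561) + (2187) + (-729) + (-9) + (8) = 8018; answer 8018

8018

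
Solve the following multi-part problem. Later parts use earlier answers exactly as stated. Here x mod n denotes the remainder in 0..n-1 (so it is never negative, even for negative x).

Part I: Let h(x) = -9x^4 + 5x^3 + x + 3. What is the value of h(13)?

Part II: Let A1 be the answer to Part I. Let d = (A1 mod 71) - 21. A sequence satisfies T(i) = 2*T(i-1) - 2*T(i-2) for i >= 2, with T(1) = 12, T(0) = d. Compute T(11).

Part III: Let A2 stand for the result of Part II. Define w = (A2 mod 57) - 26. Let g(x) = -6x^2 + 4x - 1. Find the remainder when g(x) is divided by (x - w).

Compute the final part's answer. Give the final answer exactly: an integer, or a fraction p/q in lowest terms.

Part I: -9*(13)^4 + 5*(13)^3 + 1*(13)^1 + 3 = (-257049) + (10985) + (13) + (3) = -246048; answer -246048
Part II: A1 = -246048; d = 17; T(2) = 2*(12) - 2*(17) = -10; iterating: T(2)=-10, T(3)=-44, T(4)=-68, T(5)=-48, T(6)=40, T(7)=176, T(8)=272, T(9)=192, T(10)=-160, T(11)=-704; answer -704
Part III: A2 = -704; w = 11; remainder = value at the root: -6*(11)^2 + 4*(11)^1 - 1 = (-726) + (44) + (-1) = -683; answer -683

-683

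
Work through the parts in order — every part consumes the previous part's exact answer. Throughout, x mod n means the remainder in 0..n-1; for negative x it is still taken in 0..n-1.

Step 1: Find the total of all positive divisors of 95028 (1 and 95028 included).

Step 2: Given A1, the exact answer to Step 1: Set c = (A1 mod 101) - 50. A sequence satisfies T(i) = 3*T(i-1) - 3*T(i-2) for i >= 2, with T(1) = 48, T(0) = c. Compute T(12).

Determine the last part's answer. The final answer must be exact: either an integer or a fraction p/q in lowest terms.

10935

Step 1: 95028 = 2^2 * 3 * 7919; sigma = (1 + 2 + 4) * (1 + 3) * (1 + 7919) = 7 * 4 * 7920 = 221760; answer 221760
Step 2: A1 = 221760; c = 15; T(2) = 3*(48) - 3*(15) = 99; iterating: T(2)=99, T(3)=153, T(4)=162, T(5)=27, T(6)=-405, T(7)=-1296, T(8)=-2673, T(9)=-4131, T(10)=-4374, T(11)=-729, T(12)=10935; answer 10935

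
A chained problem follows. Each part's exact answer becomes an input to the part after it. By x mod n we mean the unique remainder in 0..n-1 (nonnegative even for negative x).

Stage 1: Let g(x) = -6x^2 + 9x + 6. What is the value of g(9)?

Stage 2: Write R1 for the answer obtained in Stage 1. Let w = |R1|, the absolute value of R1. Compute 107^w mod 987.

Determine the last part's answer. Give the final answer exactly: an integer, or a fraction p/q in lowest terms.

Stage 1: -6*(9)^2 + 9*(9)^1 + 6 = (-486) + (81) + (6) = -399; answer -399
Stage 2: R1 = -399; w = 399; squarings mod 987: 107^1=107, 107^2=592, 107^4=79, 107^8=319, 107^16=100, 107^32=130, 107^64=121, 107^128=823, 107^256=247; 107^399 = 107^1 * 107^2 * 107^4 * 107^8 * 107^128 * 107^256 = 386 (mod 987); answer 386

386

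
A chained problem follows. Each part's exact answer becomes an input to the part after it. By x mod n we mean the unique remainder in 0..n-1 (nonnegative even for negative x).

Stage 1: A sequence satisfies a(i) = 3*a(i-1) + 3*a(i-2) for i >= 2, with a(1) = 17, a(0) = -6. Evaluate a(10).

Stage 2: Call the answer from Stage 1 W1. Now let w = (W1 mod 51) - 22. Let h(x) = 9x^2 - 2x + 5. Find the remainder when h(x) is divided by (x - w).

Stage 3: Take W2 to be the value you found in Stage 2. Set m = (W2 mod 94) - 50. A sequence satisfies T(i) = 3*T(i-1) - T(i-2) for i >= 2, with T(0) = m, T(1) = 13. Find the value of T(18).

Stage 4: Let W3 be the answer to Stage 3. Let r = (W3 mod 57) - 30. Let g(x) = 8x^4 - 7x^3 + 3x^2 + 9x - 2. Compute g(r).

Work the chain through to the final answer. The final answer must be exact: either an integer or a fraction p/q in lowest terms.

47707

Stage 1: a(2) = 3*(17) + 3*(-6) = 33; iterating: a(2)=33, a(3)=150, a(4)=549, a(5)=2097, a(6)=7938, a(7)=30105, a(8)=114129, a(9)=432702, a(10)=1640493; answer 1640493
Stage 2: W1 = 1640493; w = 5; remainder = value at the root: 9*(5)^2 - 2*(5)^1 + 5 = (225) + (-10) + (5) = 220; answer 220
Stage 3: W2 = 220; m = -18; T(2) = 3*(13) - 1*(-18) = 57; iterating: T(2)=57, T(3)=158, T(4)=417, T(5)=1093, T(6)=2862, T(7)=7493, T(8)=19617, T(9)=51358, T(10)=134457, T(11)=352013, T(12)=921582, T(13)=2412733, T(14)=6316617, T(15)=16537118, T(16)=43294737, T(17)=113347093, T(18)=296746542; answer 296746542
Stage 4: W3 = 296746542; r = 9; 8*(9)^4 - 7*(9)^3 + 3*(9)^2 + 9*(9)^1 - 2 = (52488) + (-5103) + (243) + (81) + (-2) = 47707; answer 47707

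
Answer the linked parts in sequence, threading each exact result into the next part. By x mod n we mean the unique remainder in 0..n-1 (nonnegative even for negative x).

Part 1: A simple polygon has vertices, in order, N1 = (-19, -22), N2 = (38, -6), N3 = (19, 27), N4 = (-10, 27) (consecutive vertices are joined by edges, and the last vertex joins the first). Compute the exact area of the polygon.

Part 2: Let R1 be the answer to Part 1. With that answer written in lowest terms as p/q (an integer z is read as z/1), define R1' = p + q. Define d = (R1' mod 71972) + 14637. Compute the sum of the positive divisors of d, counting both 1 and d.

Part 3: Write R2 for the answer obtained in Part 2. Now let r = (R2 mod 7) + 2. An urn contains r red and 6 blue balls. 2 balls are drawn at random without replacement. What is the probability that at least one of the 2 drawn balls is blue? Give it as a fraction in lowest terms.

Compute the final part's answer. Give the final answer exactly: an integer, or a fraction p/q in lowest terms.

27/28

Part 1: cross terms: (-19*-6 - 38*-22)=950, (38*27 - 19*-6)=1140, (19*27 - -10*27)=783, (-10*-22 - -19*27)=733; twice the area = |3606| = 3606; area = 1803; answer 1803
Part 2: R1 = 1803; threaded value p + q = 1804; d = 16441; 16441 = 41 * 401; sigma = (1 + 41) * (1 + 401) = 42 * 402 = 16884; answer 16884
Part 3: R2 = 16884; r = 2; total draws C(8,2) = 28; complement C(2,2) = 1; favorable 28 - 1 = 27; P = 27/28; answer 27/28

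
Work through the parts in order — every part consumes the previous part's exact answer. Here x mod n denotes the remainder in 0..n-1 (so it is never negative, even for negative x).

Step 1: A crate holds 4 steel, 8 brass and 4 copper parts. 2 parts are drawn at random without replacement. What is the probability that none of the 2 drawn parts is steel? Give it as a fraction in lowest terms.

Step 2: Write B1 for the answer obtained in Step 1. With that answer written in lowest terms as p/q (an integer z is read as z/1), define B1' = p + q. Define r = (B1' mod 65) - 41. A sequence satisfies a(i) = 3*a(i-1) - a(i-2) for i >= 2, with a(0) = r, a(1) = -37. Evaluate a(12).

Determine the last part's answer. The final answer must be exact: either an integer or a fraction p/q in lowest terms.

-1538506

Step 1: total draws C(16,2) = 120; favorable C(12,2) = 66; P = 11/20; answer 11/20
Step 2: B1 = 11/20; threaded value p + q = 31; r = -10; a(2) = 3*(-37) - 1*(-10) = -101; iterating: a(2)=-101, a(3)=-266, a(4)=-697, a(5)=-1825, a(6)=-4778, a(7)=-12509, a(8)=-32749, a(9)=-85738, a(10)=-224465, a(11)=-587657, a(12)=-1538506; answer -1538506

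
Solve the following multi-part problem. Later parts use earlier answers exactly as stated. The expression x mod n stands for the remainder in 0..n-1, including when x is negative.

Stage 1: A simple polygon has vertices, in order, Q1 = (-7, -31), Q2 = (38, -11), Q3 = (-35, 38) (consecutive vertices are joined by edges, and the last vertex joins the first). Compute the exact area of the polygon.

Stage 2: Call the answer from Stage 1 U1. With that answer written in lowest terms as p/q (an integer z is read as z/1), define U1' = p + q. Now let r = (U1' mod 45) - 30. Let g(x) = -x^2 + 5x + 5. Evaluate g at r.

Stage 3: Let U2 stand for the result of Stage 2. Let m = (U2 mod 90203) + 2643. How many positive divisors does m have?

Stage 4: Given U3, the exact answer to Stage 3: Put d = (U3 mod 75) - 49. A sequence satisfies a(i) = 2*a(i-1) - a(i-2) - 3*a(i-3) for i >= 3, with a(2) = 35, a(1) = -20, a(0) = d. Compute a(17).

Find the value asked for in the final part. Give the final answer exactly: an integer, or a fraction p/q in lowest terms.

Stage 1: cross terms: (-7*-11 - 38*-31)=1255, (38*38 - -35*-11)=1059, (-35*-31 - -7*38)=1351; twice the area = |3665| = 3665; area = 3665/2; answer 3665/2
Stage 2: U1 = 3665/2; threaded value p + q = 3667; r = -8; -1*(-8)^2 + 5*(-8)^1 + 5 = (-64) + (-40) + (5) = -99; answer -99
Stage 3: U2 = -99; m = 92747; 92747 = 163 * 569; number of divisors = (1+1) * (1+1) = 4; answer 4
Stage 4: U3 = 4; d = -45; a(3) = 2*(35) - 1*(-20) - 3*(-45) = 225; iterating: a(3)=225, a(4)=475, a(5)=620, a(6)=90, a(7)=-1865, a(8)=-5680, a(9)=-9765, a(10)=-8255, a(11)=10295, a(12)=58140, a(13)=130750, a(14)=172475, a(15)=39780, a(16)=-485165, a(17)=-1527535; answer -1527535

-1527535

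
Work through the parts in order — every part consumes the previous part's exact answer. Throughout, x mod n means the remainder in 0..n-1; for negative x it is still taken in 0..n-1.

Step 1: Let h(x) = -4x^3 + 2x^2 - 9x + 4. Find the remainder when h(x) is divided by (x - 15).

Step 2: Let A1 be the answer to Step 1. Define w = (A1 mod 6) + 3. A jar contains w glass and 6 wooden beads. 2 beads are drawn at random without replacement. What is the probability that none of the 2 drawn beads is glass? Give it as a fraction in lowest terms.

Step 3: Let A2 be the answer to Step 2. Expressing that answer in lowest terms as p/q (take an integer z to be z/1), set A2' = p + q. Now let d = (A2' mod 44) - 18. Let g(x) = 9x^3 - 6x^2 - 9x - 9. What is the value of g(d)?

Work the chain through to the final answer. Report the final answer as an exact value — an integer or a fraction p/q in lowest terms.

Step 1: remainder = value at the root: -4*(15)^3 + 2*(15)^2 - 9*(15)^1 + 4 = (-13500) + (450) + (-135) + (4) = -13181; answer -13181
Step 2: A1 = -13181; w = 4; total draws C(10,2) = 45; favorable C(6,2) = 15; P = 1/3; answer 1/3
Step 3: A2 = 1/3; threaded value p + q = 4; d = -14; 9*(-14)^3 - 6*(-14)^2 - 9*(-14)^1 - 9 = (-24696) + (-1176) + (126) + (-9) = -25755; answer -25755

-25755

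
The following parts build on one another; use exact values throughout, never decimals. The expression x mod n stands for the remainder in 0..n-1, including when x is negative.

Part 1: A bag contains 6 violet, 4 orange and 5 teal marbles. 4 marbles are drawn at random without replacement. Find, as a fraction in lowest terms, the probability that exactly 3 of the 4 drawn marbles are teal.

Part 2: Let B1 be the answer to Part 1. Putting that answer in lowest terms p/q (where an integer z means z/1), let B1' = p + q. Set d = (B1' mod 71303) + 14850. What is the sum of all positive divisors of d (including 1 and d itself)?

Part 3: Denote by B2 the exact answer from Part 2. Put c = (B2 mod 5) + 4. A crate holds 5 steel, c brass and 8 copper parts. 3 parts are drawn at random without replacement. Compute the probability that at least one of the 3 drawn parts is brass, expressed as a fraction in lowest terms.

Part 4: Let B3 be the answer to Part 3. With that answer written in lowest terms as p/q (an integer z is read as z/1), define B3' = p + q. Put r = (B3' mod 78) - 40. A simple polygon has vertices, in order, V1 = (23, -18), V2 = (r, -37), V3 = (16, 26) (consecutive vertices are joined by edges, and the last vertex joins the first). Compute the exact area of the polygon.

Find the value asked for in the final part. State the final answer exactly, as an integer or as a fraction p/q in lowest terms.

Part 1: total draws C(15,4) = 1365; favorable C(5,3)*C(10,1) = 100; P = 20/273; answer 20/273
Part 2: B1 = 20/273; threaded value p + q = 293; d = 15143; 15143 = 19 * 797; sigma = (1 + 19) * (1 + 797) = 20 * 798 = 15960; answer 15960
Part 3: B2 = 15960; c = 4; total draws C(17,3) = 680; complement C(13,3) = 286; favorable 680 - 286 = 394; P = 197/340; answer 197/340
Part 4: B3 = 197/340; threaded value p + q = 537; r = 29; cross terms: (23*-37 - 29*-18)=-329, (29*26 - 16*-37)=1346, (16*-18 - 23*26)=-886; twice the area = |131| = 131; area = 131/2; answer 131/2

131/2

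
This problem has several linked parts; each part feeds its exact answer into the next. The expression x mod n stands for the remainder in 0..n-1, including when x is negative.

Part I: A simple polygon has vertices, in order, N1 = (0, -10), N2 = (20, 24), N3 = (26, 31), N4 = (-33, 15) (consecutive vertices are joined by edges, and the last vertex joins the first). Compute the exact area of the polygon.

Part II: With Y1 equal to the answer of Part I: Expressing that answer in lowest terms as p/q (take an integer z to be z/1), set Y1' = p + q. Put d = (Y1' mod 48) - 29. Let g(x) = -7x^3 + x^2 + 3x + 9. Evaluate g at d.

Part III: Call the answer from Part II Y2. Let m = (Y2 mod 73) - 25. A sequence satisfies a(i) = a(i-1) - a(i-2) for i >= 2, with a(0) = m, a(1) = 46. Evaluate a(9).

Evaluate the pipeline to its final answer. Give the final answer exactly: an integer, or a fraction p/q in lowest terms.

Part I: cross terms: (0*24 - 20*-10)=200, (20*31 - 26*24)=-4, (26*15 - -33*31)=1413, (-33*-10 - 0*15)=330; twice the area = |1939| = 1939; area = 1939/2; answer 1939/2
Part II: Y1 = 1939/2; threaded value p + q = 1941; d = -8; -7*(-8)^3 + 1*(-8)^2 + 3*(-8)^1 + 9 = (3584) + (64) + (-24) + (9) = 3633; answer 3633
Part III: Y2 = 3633; m = 31; a(2) = 1*(46) - 1*(31) = 15; iterating: a(2)=15, a(3)=-31, a(4)=-46, a(5)=-15, a(6)=31, a(7)=46, a(8)=15, a(9)=-31; answer -31

-31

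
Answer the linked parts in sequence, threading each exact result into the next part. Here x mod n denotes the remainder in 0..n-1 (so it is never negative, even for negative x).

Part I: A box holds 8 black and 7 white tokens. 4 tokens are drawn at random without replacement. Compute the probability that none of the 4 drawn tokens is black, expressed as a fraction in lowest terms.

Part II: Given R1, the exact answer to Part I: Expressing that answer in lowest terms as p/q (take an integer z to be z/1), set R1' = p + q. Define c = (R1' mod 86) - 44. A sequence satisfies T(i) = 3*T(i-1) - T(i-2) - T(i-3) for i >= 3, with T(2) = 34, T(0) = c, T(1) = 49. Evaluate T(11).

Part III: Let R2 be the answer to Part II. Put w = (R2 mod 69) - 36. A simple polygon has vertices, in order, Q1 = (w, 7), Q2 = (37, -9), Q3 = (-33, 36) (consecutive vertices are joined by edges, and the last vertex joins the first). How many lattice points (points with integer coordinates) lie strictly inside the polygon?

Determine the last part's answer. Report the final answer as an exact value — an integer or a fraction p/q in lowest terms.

270

Part I: total draws C(15,4) = 1365; favorable C(7,4) = 35; P = 1/39; answer 1/39
Part II: R1 = 1/39; threaded value p + q = 40; c = -4; T(3) = 3*(34) - 1*(49) - 1*(-4) = 57; iterating: T(3)=57, T(4)=88, T(5)=173, T(6)=374, T(7)=861, T(8)=2036, T(9)=4873, T(10)=11722, T(11)=28257; answer 28257
Part III: R2 = 28257; w = 0; cross terms: (0*-9 - 37*7)=-259, (37*36 - -33*-9)=1035, (-33*7 - 0*36)=-231; twice the area = |545| = 545; area = 545/2; boundary points = 1 + 5 + 1 = 7; strictly interior points = area - boundary/2 + 1 = 270; answer 270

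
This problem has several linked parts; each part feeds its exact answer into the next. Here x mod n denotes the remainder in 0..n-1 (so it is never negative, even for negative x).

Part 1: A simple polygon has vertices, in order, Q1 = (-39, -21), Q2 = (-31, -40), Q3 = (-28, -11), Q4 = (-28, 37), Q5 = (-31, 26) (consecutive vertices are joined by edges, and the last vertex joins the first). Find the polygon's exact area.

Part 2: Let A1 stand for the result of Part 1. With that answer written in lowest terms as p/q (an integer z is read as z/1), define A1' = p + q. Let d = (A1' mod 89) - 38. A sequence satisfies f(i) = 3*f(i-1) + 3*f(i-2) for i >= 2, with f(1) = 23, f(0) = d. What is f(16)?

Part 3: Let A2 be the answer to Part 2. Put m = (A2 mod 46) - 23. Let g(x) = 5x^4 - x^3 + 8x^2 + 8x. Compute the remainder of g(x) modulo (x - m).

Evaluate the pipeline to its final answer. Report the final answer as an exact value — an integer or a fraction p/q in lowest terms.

Part 1: cross terms: (-39*-40 - -31*-21)=909, (-31*-11 - -28*-40)=-779, (-28*37 - -28*-11)=-1344, (-28*26 - -31*37)=419, (-31*-21 - -39*26)=1665; twice the area = |870| = 870; area = 435; answer 435
Part 2: A1 = 435; threaded value p + q = 436; d = 42; f(2) = 3*(23) + 3*(42) = 195; iterating: f(2)=195, f(3)=654, f(4)=2547, f(5)=9603, f(6)=36450, f(7)=138159, f(8)=523827, f(9)=1985958, f(10)=7529355, f(11)=28545939, f(12)=108225882, f(13)=410315463, f(14)=1555624035, f(15)=5897818494, f(16)=22360327587; answer 22360327587
Part 3: A2 = 22360327587; m = 22; remainder = value at the root: 5*(22)^4 - 1*(22)^3 + 8*(22)^2 + 8*(22)^1 = (1171280) + (-10648) + (3872) + (176) = 1164680; answer 1164680

1164680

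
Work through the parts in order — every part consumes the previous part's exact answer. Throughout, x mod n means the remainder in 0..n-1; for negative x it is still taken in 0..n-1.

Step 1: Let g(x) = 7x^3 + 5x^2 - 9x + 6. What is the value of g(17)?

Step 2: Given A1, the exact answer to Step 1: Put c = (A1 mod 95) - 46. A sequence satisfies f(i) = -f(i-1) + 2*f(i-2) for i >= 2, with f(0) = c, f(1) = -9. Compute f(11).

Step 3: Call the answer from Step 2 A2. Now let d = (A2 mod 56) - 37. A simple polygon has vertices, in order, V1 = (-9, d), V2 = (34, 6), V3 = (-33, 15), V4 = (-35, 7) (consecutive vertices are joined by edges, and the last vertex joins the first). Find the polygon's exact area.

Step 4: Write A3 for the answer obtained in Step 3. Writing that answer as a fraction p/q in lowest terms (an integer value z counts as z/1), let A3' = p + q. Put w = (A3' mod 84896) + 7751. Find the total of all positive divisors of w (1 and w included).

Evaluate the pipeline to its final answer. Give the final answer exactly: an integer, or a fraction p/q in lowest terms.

23560

Step 1: 7*(17)^3 + 5*(17)^2 - 9*(17)^1 + 6 = (34391) + (1445) + (-153) + (6) = 35689; answer 35689
Step 2: A1 = 35689; c = 18; f(2) = -1*(-9) + 2*(18) = 45; iterating: f(2)=45, f(3)=-63, f(4)=153, f(5)=-279, f(6)=585, f(7)=-1143, f(8)=2313, f(9)=-4599, f(10)=9225, f(11)=-18423; answer -18423
Step 3: A2 = -18423; d = -36; cross terms: (-9*6 - 34*-36)=1170, (34*15 - -33*6)=708, (-33*7 - -35*15)=294, (-35*-36 - -9*7)=1323; twice the area = |3495| = 3495; area = 3495/2; answer 3495/2
Step 4: A3 = 3495/2; threaded value p + q = 3497; w = 11248; 11248 = 2^4 * 19 * 37; sigma = (1 + 2 + 4 + 8 + 16) * (1 + 19) * (1 + 37) = 31 * 20 * 38 = 23560; answer 23560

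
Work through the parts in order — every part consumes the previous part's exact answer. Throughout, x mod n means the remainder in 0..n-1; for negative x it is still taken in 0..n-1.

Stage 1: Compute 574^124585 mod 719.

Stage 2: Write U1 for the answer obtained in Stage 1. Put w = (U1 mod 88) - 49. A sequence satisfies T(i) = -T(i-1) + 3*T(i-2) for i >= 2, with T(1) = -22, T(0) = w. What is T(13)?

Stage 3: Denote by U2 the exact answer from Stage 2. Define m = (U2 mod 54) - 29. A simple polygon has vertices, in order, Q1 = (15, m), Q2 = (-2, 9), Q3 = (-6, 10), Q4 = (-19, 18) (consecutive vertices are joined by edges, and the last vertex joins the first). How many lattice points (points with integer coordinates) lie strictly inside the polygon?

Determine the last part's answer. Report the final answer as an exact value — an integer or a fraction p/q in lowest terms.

Stage 1: squarings mod 719: 574^1=574, 574^2=174, 574^4=78, 574^8=332, 574^16=217, 574^32=354, 574^64=210, 574^128=241, 574^256=561, 574^512=518, 574^1024=137, 574^2048=75, 574^4096=592, 574^8192=311, 574^16384=375, 574^32768=420, 574^65536=245; 574^124585 = 574^1 * 574^8 * 574^32 * 574^128 * 574^512 * 574^1024 * 574^8192 * 574^16384 * 574^32768 * 574^65536 = 707 (mod 719); answer 707
Stage 2: U1 = 707; w = -46; T(2) = -1*(-22) + 3*(-46) = -116; iterating: T(2)=-116, T(3)=50, T(4)=-398, T(5)=548, T(6)=-1742, T(7)=3386, T(8)=-8612, T(9)=18770, T(10)=-44606, T(11)=100916, T(12)=-234734, T(13)=537482; answer 537482
Stage 3: U2 = 537482; m = -9; cross terms: (15*9 - -2*-9)=117, (-2*10 - -6*9)=34, (-6*18 - -19*10)=82, (-19*-9 - 15*18)=-99; twice the area = |134| = 134; area = 67; boundary points = 1 + 1 + 1 + 1 = 4; strictly interior points = area - boundary/2 + 1 = 66; answer 66

66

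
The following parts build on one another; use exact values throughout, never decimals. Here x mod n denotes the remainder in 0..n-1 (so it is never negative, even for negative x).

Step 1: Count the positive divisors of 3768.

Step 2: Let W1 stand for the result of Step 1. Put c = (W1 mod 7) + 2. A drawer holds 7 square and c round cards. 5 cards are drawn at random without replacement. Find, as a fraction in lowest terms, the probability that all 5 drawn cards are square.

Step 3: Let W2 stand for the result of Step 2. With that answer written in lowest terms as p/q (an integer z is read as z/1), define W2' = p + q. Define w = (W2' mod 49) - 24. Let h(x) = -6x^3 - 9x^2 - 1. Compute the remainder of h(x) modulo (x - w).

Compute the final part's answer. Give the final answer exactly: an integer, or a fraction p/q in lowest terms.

-4

Step 1: 3768 = 2^3 * 3 * 157; number of divisors = (3+1) * (1+1) * (1+1) = 16; answer 16
Step 2: W1 = 16; c = 4; total draws C(11,5) = 462; favorable C(7,5) = 21; P = 1/22; answer 1/22
Step 3: W2 = 1/22; threaded value p + q = 23; w = -1; remainder = value at the root: -6*(-1)^3 - 9*(-1)^2 - 1 = (6) + (-9) + (-1) = -4; answer -4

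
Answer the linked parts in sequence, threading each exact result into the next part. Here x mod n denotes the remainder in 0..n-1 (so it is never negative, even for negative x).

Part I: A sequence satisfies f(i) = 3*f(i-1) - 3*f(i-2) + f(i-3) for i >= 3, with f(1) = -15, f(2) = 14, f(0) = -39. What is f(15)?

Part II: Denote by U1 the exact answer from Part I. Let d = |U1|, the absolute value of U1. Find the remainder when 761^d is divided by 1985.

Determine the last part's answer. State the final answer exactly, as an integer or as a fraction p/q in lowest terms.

256

Part I: f(3) = 3*(14) - 3*(-15) + 1*(-39) = 48; iterating: f(3)=48, f(4)=87, f(5)=131, f(6)=180, f(7)=234, f(8)=293, f(9)=357, f(10)=426, f(11)=500, f(12)=579, f(13)=663, f(14)=752, f(15)=846; answer 846
Part II: U1 = 846; d = 846; squarings mod 1985: 761^1=761, 761^2=1486, 761^4=876, 761^8=1166, 761^16=1816, 761^32=771, 761^64=926, 761^128=1941, 761^256=1936, 761^512=416; 761^846 = 761^2 * 761^4 * 761^8 * 761^64 * 761^256 * 761^512 = 256 (mod 1985); answer 256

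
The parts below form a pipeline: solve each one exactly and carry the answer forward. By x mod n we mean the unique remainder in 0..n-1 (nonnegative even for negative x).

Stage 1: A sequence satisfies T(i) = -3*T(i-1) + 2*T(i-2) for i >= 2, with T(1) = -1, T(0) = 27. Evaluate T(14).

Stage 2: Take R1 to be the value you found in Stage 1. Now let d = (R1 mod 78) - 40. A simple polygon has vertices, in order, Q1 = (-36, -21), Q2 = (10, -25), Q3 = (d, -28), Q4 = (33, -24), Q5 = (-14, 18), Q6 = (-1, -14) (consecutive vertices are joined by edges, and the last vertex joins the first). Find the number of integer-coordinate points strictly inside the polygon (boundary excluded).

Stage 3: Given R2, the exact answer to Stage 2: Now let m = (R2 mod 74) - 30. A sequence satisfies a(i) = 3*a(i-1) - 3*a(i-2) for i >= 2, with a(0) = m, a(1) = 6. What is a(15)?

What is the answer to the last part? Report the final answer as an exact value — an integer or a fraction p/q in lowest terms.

-164025

Stage 1: T(2) = -3*(-1) + 2*(27) = 57; iterating: T(2)=57, T(3)=-173, T(4)=633, T(5)=-2245, T(6)=8001, T(7)=-28493, T(8)=101481, T(9)=-361429, T(10)=1287249, T(11)=-4584605, T(12)=16328313, T(13)=-58154149, T(14)=207119073; answer 207119073
Stage 2: R1 = 207119073; d = 17; cross terms: (-36*-25 - 10*-21)=1110, (10*-28 - 17*-25)=145, (17*-24 - 33*-28)=516, (33*18 - -14*-24)=258, (-14*-14 - -1*18)=214, (-1*-21 - -36*-14)=-483; twice the area = |1760| = 1760; area = 880; boundary points = 2 + 1 + 4 + 1 + 1 + 7 = 16; strictly interior points = area - boundary/2 + 1 = 873; answer 873
Stage 3: R2 = 873; m = 29; a(2) = 3*(6) - 3*(29) = -69; iterating: a(2)=-69, a(3)=-225, a(4)=-468, a(5)=-729, a(6)=-783, a(7)=-162, a(8)=1863, a(9)=6075, a(10)=12636, a(11)=19683, a(12)=21141, a(13)=4374, a(14)=-50301, a(15)=-164025; answer -164025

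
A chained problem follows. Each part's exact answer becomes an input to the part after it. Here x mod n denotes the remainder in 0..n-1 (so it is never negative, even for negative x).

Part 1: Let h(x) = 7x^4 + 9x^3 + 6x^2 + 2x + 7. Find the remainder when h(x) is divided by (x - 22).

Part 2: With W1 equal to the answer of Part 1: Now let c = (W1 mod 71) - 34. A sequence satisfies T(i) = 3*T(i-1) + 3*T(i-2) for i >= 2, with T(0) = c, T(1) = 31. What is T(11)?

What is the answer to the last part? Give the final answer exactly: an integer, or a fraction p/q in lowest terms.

Part 1: remainder = value at the root: 7*(22)^4 + 9*(22)^3 + 6*(22)^2 + 2*(22)^1 + 7 = (1639792) + (95832) + (2904) + (44) + (7) = 1738579; answer 1738579
Part 2: W1 = 1738579; c = -32; T(2) = 3*(31) + 3*(-32) = -3; iterating: T(2)=-3, T(3)=84, T(4)=243, T(5)=981, T(6)=3672, T(7)=13959, T(8)=52893, T(9)=200556, T(10)=760347, T(11)=2882709; answer 2882709

2882709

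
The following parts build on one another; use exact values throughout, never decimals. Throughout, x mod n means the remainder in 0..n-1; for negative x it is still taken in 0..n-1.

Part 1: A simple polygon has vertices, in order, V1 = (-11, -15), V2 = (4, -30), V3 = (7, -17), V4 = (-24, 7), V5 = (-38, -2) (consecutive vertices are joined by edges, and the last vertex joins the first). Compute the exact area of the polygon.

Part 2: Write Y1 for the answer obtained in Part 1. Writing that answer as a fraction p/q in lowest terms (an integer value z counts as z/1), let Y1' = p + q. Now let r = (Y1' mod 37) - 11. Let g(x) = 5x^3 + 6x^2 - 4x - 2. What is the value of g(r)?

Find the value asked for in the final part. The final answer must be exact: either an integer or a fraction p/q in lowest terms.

-4362

Part 1: cross terms: (-11*-30 - 4*-15)=390, (4*-17 - 7*-30)=142, (7*7 - -24*-17)=-359, (-24*-2 - -38*7)=314, (-38*-15 - -11*-2)=548; twice the area = |1035| = 1035; area = 1035/2; answer 1035/2
Part 2: Y1 = 1035/2; threaded value p + q = 1037; r = -10; 5*(-10)^3 + 6*(-10)^2 - 4*(-10)^1 - 2 = (-5000) + (600) + (40) + (-2) = -4362; answer -4362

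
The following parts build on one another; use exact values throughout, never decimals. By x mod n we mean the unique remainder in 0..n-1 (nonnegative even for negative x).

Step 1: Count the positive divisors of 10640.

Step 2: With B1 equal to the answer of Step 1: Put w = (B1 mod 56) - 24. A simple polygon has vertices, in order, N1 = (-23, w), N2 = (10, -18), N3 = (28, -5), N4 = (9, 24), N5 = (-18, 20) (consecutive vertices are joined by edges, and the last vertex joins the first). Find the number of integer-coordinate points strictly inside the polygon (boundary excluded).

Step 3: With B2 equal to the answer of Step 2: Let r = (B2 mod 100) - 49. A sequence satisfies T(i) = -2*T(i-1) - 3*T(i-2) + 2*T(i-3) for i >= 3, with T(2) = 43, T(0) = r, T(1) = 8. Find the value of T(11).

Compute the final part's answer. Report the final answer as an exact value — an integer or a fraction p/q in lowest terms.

Step 1: 10640 = 2^4 * 5 * 7 * 19; number of divisors = (4+1) * (1+1) * (1+1) * (1+1) = 40; answer 40
Step 2: B1 = 40; w = 16; cross terms: (-23*-18 - 10*16)=254, (10*-5 - 28*-18)=454, (28*24 - 9*-5)=717, (9*20 - -18*24)=612, (-18*16 - -23*20)=172; twice the area = |2209| = 2209; area = 2209/2; boundary points = 1 + 1 + 1 + 1 + 1 = 5; strictly interior points = area - boundary/2 + 1 = 1103; answer 1103
Step 3: B2 = 1103; r = -46; T(3) = -2*(43) - 3*(8) + 2*(-46) = -202; iterating: T(3)=-202, T(4)=291, T(5)=110, T(6)=-1497, T(7)=3246, T(8)=-1781, T(9)=-9170, T(10)=30175, T(11)=-36402; answer -36402

-36402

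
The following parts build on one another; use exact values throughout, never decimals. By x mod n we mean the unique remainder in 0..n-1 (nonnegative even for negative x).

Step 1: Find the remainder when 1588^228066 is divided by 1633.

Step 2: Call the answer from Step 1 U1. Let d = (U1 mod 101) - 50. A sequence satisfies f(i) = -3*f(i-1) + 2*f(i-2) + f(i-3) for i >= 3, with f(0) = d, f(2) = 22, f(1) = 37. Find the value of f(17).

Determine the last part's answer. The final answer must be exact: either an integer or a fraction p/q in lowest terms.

Step 1: squarings mod 1633: 1588^1=1588, 1588^2=392, 1588^4=162, 1588^8=116, 1588^16=392, 1588^32=162, 1588^64=116, 1588^128=392, 1588^256=162, 1588^512=116, 1588^1024=392, 1588^2048=162, 1588^4096=116, 1588^8192=392, 1588^16384=162, 1588^32768=116, 1588^65536=392, 1588^131072=162; 1588^228066 = 1588^2 * 1588^32 * 1588^64 * 1588^128 * 1588^512 * 1588^2048 * 1588^4096 * 1588^8192 * 1588^16384 * 1588^65536 * 1588^131072 = 1450 (mod 1633); answer 1450
Step 2: U1 = 1450; d = -14; f(3) = -3*(22) + 2*(37) + 1*(-14) = -6; iterating: f(3)=-6, f(4)=99, f(5)=-287, f(6)=1053, f(7)=-3634, f(8)=12721, f(9)=-44378, f(10)=154942, f(11)=-540861, f(12)=1888089, f(13)=-6591047, f(14)=23008458, f(15)=-80319379, f(16)=280384006, f(17)=-978782318; answer -978782318

-978782318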